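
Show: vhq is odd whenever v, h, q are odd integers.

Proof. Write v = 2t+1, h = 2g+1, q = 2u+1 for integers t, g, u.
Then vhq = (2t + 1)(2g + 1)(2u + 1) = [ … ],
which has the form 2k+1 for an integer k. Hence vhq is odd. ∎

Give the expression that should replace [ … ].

(2t + 1)(2g + 1)(2u + 1) = 8gtu + 4gt + 4gu + 2g + 4tu + 2t + 2u + 1
= 2(4gtu + 2gt + 2gu + g + 2tu + t + u) + 1.
Since 4gtu + 2gt + 2gu + g + 2tu + t + u is an integer, the product is of the form 2k+1 for an integer k.

2(4gtu + 2gt + 2gu + g + 2tu + t + u) + 1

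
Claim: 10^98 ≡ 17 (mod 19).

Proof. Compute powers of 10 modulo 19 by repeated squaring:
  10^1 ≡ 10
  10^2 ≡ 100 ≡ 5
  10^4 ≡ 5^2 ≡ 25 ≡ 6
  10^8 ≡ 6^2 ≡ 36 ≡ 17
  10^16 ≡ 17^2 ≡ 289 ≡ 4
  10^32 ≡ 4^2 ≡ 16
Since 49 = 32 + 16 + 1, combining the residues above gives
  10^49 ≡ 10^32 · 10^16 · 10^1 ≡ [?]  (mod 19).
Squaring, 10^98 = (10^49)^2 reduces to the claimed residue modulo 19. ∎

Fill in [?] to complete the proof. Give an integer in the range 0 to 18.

13

Multiply the listed residues: 16 · 4 · 10 = 64 → 640.
Reducing modulo 19: 640 = 33·19 + 13, so 10^49 ≡ 13.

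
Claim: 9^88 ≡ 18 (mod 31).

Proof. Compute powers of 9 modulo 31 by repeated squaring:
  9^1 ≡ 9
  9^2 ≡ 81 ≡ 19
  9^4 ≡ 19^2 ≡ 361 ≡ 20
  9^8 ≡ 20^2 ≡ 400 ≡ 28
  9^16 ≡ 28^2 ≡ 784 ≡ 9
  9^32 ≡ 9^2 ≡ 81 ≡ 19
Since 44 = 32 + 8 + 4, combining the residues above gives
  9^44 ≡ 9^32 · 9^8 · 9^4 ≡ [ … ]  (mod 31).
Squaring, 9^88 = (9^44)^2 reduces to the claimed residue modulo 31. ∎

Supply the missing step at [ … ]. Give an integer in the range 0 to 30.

Multiply the listed residues: 19 · 28 · 20 = 532 → 10640.
Reducing modulo 31: 10640 = 343·31 + 7, so 9^44 ≡ 7.

7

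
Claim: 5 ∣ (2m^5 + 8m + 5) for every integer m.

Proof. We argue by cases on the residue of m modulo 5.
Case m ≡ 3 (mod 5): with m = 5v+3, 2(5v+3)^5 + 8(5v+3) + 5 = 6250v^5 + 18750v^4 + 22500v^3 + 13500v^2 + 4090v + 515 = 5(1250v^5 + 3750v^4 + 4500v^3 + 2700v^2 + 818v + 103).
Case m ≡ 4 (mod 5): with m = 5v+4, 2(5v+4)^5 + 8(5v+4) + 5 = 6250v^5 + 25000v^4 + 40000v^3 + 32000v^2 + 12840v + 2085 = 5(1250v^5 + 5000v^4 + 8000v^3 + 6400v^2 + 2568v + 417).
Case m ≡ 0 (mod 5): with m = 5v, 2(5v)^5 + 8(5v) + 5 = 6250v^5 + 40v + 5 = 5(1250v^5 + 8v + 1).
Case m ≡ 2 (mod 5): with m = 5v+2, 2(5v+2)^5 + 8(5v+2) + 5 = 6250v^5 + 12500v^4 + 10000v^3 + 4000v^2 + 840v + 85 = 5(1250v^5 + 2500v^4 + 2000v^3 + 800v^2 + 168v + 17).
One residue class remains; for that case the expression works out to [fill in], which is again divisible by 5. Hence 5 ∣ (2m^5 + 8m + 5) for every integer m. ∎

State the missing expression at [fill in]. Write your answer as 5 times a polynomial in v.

Only m ≡ 1 (mod 5) is unaccounted for. Put m = 5v+1:
2(5v+1)^5 + 8(5v+1) + 5 expands to 6250v^5 + 6250v^4 + 2500v^3 + 500v^2 + 90v + 15,
and factoring out 5 leaves 5(1250v^5 + 1250v^4 + 500v^3 + 100v^2 + 18v + 3).

5(1250v^5 + 1250v^4 + 500v^3 + 100v^2 + 18v + 3)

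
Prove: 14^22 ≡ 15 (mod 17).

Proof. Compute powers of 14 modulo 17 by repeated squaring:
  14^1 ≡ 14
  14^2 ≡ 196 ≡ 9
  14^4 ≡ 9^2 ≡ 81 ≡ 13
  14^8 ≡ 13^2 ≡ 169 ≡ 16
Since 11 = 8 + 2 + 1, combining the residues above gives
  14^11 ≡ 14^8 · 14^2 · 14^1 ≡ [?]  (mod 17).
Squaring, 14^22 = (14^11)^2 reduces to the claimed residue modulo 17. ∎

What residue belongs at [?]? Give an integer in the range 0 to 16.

10

14^8 · 14^2 · 14^1 ≡ 16 · 9 · 14 = 2016.
2016 mod 17 = 10, so 14^11 ≡ 10 (mod 17).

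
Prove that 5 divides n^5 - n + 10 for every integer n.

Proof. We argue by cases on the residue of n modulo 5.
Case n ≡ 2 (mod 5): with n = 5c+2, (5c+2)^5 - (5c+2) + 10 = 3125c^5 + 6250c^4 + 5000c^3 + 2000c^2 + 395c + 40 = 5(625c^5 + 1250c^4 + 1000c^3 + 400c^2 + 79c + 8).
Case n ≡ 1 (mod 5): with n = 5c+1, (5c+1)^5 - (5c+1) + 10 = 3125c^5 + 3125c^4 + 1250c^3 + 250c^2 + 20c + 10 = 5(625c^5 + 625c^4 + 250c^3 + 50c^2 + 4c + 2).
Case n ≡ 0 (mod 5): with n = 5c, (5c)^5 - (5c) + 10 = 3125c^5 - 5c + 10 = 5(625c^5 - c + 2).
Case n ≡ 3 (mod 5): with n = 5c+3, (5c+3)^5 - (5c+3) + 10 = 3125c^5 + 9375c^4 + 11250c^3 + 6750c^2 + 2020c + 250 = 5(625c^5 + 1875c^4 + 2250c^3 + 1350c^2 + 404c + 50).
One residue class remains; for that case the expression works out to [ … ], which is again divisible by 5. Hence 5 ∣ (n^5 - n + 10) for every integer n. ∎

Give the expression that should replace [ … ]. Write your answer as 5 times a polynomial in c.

Only n ≡ 4 (mod 5) is unaccounted for. Put n = 5c+4:
(5c+4)^5 - (5c+4) + 10 expands to 3125c^5 + 12500c^4 + 20000c^3 + 16000c^2 + 6395c + 1030,
and factoring out 5 leaves 5(625c^5 + 2500c^4 + 4000c^3 + 3200c^2 + 1279c + 206).

5(625c^5 + 2500c^4 + 4000c^3 + 3200c^2 + 1279c + 206)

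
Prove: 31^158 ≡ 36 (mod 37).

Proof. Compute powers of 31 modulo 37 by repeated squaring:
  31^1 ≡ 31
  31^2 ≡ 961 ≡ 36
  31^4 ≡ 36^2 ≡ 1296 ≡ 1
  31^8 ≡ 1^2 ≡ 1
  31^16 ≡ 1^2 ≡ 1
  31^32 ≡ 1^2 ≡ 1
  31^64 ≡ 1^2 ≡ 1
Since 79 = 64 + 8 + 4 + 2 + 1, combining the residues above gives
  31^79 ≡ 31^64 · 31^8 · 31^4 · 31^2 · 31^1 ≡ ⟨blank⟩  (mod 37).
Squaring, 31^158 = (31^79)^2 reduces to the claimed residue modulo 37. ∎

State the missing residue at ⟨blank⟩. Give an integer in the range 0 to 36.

Multiply the listed residues: 1 · 1 · 1 · 36 · 31 = 1 → 1 → 36 → 1116.
Reducing modulo 37: 1116 = 30·37 + 6, so 31^79 ≡ 6.

6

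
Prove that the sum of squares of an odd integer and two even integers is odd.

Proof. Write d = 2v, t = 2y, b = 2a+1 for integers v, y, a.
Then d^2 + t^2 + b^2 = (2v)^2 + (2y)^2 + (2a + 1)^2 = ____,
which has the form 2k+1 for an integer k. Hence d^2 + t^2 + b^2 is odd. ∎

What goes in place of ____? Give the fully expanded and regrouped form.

2(2a^2 + 2a + 2v^2 + 2y^2) + 1

(2v)^2 + (2y)^2 + (2a + 1)^2 = 4a^2 + 4a + 4v^2 + 4y^2 + 1
= 2(2a^2 + 2a + 2v^2 + 2y^2) + 1.
Since 2a^2 + 2a + 2v^2 + 2y^2 is an integer, the sum of squares is of the form 2k+1 for an integer k.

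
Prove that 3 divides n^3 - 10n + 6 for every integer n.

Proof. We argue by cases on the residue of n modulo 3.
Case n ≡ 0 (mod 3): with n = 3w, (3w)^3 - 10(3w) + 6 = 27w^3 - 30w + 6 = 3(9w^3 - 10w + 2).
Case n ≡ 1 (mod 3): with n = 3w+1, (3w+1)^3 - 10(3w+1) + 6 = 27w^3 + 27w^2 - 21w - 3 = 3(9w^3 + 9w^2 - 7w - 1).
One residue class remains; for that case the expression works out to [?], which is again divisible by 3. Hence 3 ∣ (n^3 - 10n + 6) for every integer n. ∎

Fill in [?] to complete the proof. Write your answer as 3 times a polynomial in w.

Only n ≡ 2 (mod 3) is unaccounted for. Put n = 3w+2:
(3w+2)^3 - 10(3w+2) + 6 expands to 27w^3 + 54w^2 + 6w - 6,
and factoring out 3 leaves 3(9w^3 + 18w^2 + 2w - 2).

3(9w^3 + 18w^2 + 2w - 2)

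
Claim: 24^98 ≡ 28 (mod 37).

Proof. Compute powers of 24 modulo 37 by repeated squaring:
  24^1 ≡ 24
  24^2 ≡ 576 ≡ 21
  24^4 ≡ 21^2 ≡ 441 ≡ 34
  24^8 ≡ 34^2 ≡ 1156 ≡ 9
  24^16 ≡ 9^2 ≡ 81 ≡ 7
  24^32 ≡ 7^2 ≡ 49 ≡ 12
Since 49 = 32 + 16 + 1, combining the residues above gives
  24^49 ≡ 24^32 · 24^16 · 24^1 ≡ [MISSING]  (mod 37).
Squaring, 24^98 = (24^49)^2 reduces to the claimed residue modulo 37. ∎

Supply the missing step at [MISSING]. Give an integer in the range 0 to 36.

24^32 · 24^16 · 24^1 ≡ 12 · 7 · 24 = 2016.
2016 mod 37 = 18, so 24^49 ≡ 18 (mod 37).

18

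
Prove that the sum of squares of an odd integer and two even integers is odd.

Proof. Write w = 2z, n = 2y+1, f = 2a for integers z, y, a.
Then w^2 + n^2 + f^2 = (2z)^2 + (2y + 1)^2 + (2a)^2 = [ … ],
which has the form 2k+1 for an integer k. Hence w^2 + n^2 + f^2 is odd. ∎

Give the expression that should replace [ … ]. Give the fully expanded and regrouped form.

2(2a^2 + 2y^2 + 2y + 2z^2) + 1

Expanding: (2z)^2 + (2y + 1)^2 + (2a)^2 = 4a^2 + 4y^2 + 4y + 4z^2 + 1.
Every term except the constant is even, so this is 2(2a^2 + 2y^2 + 2y + 2z^2) + 1,
and 2a^2 + 2y^2 + 2y + 2z^2 ∈ ℤ gives the required form.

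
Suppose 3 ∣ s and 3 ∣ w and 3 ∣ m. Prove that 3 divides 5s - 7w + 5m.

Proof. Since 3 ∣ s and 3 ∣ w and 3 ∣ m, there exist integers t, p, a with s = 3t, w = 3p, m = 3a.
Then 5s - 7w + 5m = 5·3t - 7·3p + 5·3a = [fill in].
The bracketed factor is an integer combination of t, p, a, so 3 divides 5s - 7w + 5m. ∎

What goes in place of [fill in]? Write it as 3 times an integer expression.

Pull the common 3 out of every term: 5·3t - 7·3p + 5·3a = 3(5a - 7p + 5t).
5a - 7p + 5t is an integer, which exhibits the divisibility.

3(5a - 7p + 5t)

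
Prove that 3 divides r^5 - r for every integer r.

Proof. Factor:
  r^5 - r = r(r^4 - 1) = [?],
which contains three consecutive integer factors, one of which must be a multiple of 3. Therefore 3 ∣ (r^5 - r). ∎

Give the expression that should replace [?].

r^4 - 1 = (r^2 - 1)(r^2 + 1), and r^2 - 1 = (r-1)(r+1).
So r(r^4 - 1) = (r - 1)r(r + 1)(r^2 + 1).

(r - 1)r(r + 1)(r^2 + 1)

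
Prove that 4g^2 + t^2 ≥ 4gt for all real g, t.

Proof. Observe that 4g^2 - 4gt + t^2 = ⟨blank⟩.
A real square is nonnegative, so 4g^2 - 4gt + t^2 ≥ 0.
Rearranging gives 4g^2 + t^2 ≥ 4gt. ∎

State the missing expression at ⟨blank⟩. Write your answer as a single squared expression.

4g^2 - 4gt + t^2 is a perfect-square trinomial: the outer terms are (2g)^2 and (t)^2, and the cross term is -2·2g·t.
So 4g^2 - 4gt + t^2 = (2g - t)^2 ≥ 0.

(2g - t)^2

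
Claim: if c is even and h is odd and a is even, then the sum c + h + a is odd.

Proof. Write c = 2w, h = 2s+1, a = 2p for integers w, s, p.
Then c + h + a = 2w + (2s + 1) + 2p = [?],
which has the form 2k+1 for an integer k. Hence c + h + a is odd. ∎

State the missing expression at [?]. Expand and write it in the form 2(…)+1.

2(p + s + w) + 1

Expanding: 2w + (2s + 1) + 2p = 2p + 2s + 2w + 1.
Every term except the constant is even, so this is 2(p + s + w) + 1,
and p + s + w ∈ ℤ gives the required form.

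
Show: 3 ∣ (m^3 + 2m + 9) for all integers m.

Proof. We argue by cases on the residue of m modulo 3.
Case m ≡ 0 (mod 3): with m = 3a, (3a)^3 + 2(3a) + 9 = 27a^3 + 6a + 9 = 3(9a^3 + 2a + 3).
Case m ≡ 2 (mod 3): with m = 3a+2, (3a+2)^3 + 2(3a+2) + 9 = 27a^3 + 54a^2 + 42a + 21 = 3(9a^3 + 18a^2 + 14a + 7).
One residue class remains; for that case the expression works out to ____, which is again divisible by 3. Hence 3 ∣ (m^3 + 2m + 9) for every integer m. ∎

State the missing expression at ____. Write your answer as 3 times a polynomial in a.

The residues treated are {0, 2}, so the missing case is m ≡ 1 (mod 3); write m = 3a+1.
Then (3a+1)^3 + 2(3a+1) + 9 = 27a^3 + 27a^2 + 15a + 12 = 3(9a^3 + 9a^2 + 5a + 4).

3(9a^3 + 9a^2 + 5a + 4)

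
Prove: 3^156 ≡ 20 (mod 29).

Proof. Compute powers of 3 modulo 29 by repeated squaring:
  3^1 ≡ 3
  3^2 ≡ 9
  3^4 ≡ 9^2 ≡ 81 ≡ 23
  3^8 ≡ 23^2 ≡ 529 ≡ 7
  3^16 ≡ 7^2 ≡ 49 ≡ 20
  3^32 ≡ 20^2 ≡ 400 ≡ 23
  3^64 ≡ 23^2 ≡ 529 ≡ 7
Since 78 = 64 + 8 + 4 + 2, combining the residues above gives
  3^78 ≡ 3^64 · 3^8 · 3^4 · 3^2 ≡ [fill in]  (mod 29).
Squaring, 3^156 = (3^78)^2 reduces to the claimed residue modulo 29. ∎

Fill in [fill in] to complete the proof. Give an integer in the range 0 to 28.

22

3^64 · 3^8 · 3^4 · 3^2 ≡ 7 · 7 · 23 · 9 = 10143.
10143 mod 29 = 22, so 3^78 ≡ 22 (mod 29).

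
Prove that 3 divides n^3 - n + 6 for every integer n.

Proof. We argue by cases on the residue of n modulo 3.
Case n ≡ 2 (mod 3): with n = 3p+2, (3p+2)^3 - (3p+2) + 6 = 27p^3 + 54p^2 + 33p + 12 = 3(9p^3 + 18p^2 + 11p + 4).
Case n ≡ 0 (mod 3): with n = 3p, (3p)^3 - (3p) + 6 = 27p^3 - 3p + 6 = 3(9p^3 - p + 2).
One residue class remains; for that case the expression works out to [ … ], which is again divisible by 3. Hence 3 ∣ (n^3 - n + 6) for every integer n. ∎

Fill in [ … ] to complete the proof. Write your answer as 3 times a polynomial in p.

Only n ≡ 1 (mod 3) is unaccounted for. Put n = 3p+1:
(3p+1)^3 - (3p+1) + 6 expands to 27p^3 + 27p^2 + 6p + 6,
and factoring out 3 leaves 3(9p^3 + 9p^2 + 2p + 2).

3(9p^3 + 9p^2 + 2p + 2)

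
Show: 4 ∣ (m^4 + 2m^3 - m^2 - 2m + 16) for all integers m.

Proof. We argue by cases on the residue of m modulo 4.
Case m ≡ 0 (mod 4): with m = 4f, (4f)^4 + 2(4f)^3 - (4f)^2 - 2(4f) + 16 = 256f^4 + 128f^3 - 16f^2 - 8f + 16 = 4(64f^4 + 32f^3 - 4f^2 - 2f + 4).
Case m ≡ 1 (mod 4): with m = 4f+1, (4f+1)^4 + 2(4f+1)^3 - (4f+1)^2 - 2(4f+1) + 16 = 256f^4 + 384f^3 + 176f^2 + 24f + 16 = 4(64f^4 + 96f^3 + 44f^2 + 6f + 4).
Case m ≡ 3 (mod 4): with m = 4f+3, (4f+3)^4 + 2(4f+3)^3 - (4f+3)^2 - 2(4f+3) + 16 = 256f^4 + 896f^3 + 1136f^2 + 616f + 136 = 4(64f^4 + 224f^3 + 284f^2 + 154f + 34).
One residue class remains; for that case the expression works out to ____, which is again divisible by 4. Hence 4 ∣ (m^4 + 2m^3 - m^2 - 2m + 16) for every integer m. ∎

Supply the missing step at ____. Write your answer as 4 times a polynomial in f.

The residues treated are {0, 1, 3}, so the missing case is m ≡ 2 (mod 4); write m = 4f+2.
Then (4f+2)^4 + 2(4f+2)^3 - (4f+2)^2 - 2(4f+2) + 16 = 256f^4 + 640f^3 + 560f^2 + 200f + 40 = 4(64f^4 + 160f^3 + 140f^2 + 50f + 10).

4(64f^4 + 160f^3 + 140f^2 + 50f + 10)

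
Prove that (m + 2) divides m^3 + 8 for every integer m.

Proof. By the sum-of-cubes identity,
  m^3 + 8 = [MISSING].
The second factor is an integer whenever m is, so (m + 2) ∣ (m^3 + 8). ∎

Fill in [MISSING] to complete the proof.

(m + 2)(m^2 - 2m + 4)

Polynomial division of m^3 + 8 by m + 2 leaves remainder 0 and quotient m^2 - 2m + 4.
Hence m^3 + 8 = (m + 2)(m^2 - 2m + 4).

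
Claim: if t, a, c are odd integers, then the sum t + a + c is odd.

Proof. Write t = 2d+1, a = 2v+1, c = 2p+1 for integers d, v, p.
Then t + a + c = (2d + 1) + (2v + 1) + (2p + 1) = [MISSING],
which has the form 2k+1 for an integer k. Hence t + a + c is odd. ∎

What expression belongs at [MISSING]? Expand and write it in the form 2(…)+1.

Expanding: (2d + 1) + (2v + 1) + (2p + 1) = 2d + 2p + 2v + 3.
Every term except the constant is even, so this is 2(d + p + v + 1) + 1,
and d + p + v + 1 ∈ ℤ gives the required form.

2(d + p + v + 1) + 1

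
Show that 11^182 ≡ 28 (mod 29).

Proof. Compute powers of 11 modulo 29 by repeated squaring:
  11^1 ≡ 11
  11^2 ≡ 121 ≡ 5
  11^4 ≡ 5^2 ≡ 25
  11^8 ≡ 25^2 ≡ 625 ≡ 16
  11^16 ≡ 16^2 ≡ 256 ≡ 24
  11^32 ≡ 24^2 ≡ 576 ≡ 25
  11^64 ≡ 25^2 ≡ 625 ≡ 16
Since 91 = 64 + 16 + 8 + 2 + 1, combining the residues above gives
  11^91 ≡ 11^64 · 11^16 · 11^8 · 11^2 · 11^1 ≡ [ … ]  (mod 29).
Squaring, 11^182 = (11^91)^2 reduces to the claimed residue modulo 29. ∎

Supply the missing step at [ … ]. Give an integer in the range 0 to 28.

Multiply the listed residues: 16 · 24 · 16 · 5 · 11 = 384 → 6144 → 30720 → 337920.
Reducing modulo 29: 337920 = 11652·29 + 12, so 11^91 ≡ 12.

12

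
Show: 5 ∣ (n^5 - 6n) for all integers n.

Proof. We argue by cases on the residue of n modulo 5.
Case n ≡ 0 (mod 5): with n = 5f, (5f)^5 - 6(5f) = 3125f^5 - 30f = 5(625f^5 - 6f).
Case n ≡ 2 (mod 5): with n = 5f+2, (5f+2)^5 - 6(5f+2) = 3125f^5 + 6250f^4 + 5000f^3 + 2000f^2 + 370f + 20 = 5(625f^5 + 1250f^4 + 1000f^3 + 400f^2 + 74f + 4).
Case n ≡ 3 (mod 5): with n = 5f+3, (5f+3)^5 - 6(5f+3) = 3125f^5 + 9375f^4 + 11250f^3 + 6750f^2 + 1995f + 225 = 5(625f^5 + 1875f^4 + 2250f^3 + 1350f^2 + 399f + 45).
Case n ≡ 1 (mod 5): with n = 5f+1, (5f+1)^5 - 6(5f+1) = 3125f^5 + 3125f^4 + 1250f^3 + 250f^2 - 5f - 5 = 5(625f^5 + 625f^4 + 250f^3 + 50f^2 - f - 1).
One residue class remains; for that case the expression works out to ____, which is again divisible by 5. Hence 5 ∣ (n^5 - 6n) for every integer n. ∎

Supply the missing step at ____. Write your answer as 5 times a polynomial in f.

5(625f^5 + 2500f^4 + 4000f^3 + 3200f^2 + 1274f + 200)

The residues treated are {0, 2, 3, 1}, so the missing case is n ≡ 4 (mod 5); write n = 5f+4.
Then (5f+4)^5 - 6(5f+4) = 3125f^5 + 12500f^4 + 20000f^3 + 16000f^2 + 6370f + 1000 = 5(625f^5 + 2500f^4 + 4000f^3 + 3200f^2 + 1274f + 200).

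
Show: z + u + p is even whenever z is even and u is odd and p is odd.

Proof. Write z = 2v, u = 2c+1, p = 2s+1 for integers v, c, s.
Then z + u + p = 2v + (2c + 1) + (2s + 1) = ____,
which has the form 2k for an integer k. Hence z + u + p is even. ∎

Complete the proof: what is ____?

2v + (2c + 1) + (2s + 1) = 2c + 2s + 2v + 2
= 2(c + s + v + 1).
Since c + s + v + 1 is an integer, the sum is of the form 2k for an integer k.

2(c + s + v + 1)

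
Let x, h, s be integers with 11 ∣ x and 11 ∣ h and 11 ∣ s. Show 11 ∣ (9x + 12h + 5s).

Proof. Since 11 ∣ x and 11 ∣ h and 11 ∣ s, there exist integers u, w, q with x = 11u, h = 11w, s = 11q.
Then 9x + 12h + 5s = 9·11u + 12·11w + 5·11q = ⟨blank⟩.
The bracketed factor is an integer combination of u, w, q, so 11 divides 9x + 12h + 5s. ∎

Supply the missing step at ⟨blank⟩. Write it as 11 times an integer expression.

11(5q + 9u + 12w)

Pull the common 11 out of every term: 9·11u + 12·11w + 5·11q = 11(5q + 9u + 12w).
5q + 9u + 12w is an integer, which exhibits the divisibility.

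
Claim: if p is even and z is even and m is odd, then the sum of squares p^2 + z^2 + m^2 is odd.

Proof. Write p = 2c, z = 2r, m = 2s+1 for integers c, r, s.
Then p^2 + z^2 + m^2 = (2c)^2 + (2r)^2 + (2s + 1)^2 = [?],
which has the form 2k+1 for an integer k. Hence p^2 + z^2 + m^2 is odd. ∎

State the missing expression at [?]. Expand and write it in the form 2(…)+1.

Expanding: (2c)^2 + (2r)^2 + (2s + 1)^2 = 4c^2 + 4r^2 + 4s^2 + 4s + 1.
Every term except the constant is even, so this is 2(2c^2 + 2r^2 + 2s^2 + 2s) + 1,
and 2c^2 + 2r^2 + 2s^2 + 2s ∈ ℤ gives the required form.

2(2c^2 + 2r^2 + 2s^2 + 2s) + 1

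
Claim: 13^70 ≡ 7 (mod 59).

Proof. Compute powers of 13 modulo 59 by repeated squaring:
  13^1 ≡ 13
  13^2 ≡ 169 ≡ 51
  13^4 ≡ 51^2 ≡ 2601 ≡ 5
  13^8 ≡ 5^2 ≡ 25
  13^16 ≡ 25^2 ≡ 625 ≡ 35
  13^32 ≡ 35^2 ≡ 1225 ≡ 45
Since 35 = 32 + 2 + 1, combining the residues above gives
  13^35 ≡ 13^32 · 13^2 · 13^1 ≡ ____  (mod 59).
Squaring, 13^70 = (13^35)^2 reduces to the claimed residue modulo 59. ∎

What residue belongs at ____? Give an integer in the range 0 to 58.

40

Multiply the listed residues: 45 · 51 · 13 = 2295 → 29835.
Reducing modulo 59: 29835 = 505·59 + 40, so 13^35 ≡ 40.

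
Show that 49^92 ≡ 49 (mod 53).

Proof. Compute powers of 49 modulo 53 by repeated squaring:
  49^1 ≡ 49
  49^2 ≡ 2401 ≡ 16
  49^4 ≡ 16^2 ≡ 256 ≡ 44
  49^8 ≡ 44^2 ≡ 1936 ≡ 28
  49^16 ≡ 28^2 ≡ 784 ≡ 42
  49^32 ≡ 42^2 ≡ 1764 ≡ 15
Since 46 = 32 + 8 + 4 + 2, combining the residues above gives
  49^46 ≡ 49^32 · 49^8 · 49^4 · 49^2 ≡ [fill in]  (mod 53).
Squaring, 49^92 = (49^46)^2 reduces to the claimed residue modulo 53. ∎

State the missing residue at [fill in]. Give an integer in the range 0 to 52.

46

Multiply the listed residues: 15 · 28 · 44 · 16 = 420 → 18480 → 295680.
Reducing modulo 53: 295680 = 5578·53 + 46, so 49^46 ≡ 46.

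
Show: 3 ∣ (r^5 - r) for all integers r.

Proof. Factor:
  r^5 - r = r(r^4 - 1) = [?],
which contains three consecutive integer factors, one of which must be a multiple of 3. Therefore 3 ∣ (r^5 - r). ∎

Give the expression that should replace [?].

r^4 - 1 = (r^2 - 1)(r^2 + 1), and r^2 - 1 = (r-1)(r+1).
So r(r^4 - 1) = (r - 1)r(r + 1)(r^2 + 1).

(r - 1)r(r + 1)(r^2 + 1)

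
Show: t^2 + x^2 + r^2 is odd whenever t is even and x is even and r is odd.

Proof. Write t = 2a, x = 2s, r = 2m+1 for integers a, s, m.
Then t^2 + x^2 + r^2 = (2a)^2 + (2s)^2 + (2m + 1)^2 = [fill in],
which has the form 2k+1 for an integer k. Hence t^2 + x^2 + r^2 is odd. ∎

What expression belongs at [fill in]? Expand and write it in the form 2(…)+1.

Expanding: (2a)^2 + (2s)^2 + (2m + 1)^2 = 4a^2 + 4m^2 + 4m + 4s^2 + 1.
Every term except the constant is even, so this is 2(2a^2 + 2m^2 + 2m + 2s^2) + 1,
and 2a^2 + 2m^2 + 2m + 2s^2 ∈ ℤ gives the required form.

2(2a^2 + 2m^2 + 2m + 2s^2) + 1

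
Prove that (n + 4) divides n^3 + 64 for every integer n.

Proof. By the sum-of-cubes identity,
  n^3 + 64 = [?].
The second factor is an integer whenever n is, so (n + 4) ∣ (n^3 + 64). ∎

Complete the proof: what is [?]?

a^3 + b^3 = (a + b)(a^2 - ab + b^2). With a = n, b = 4:
n^3 + 64 = (n + 4)(n^2 - 4n + 16).

(n + 4)(n^2 - 4n + 16)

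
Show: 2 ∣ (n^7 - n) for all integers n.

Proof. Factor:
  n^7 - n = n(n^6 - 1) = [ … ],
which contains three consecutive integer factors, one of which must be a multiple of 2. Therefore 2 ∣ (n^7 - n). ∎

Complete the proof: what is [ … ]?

n^6 - 1 = (n^2 - 1)(n^4 + n^2 + 1), and n^2 - 1 = (n-1)(n+1).
So n(n^6 - 1) = (n - 1)n(n + 1)(n^4 + n^2 + 1).

(n - 1)n(n + 1)(n^4 + n^2 + 1)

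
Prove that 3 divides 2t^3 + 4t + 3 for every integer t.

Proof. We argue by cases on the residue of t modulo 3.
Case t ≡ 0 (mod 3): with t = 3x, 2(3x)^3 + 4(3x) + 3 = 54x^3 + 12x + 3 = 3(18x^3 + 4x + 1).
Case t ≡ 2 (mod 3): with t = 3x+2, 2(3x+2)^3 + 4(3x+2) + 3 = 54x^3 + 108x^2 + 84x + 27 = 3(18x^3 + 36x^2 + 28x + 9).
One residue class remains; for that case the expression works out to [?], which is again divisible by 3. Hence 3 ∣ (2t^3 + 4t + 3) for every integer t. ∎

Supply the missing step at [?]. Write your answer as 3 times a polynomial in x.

The residues treated are {0, 2}, so the missing case is t ≡ 1 (mod 3); write t = 3x+1.
Then 2(3x+1)^3 + 4(3x+1) + 3 = 54x^3 + 54x^2 + 30x + 9 = 3(18x^3 + 18x^2 + 10x + 3).

3(18x^3 + 18x^2 + 10x + 3)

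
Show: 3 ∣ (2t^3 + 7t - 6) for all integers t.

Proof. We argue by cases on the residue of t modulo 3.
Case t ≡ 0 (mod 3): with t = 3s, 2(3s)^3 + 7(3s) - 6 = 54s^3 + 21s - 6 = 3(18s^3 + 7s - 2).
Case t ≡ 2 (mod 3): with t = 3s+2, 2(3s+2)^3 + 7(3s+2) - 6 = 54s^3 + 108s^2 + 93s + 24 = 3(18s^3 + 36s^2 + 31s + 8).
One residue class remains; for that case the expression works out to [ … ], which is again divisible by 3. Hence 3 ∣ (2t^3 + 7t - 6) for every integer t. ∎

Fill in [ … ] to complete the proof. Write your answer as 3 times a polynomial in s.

3(18s^3 + 18s^2 + 13s + 1)

The residues treated are {0, 2}, so the missing case is t ≡ 1 (mod 3); write t = 3s+1.
Then 2(3s+1)^3 + 7(3s+1) - 6 = 54s^3 + 54s^2 + 39s + 3 = 3(18s^3 + 18s^2 + 13s + 1).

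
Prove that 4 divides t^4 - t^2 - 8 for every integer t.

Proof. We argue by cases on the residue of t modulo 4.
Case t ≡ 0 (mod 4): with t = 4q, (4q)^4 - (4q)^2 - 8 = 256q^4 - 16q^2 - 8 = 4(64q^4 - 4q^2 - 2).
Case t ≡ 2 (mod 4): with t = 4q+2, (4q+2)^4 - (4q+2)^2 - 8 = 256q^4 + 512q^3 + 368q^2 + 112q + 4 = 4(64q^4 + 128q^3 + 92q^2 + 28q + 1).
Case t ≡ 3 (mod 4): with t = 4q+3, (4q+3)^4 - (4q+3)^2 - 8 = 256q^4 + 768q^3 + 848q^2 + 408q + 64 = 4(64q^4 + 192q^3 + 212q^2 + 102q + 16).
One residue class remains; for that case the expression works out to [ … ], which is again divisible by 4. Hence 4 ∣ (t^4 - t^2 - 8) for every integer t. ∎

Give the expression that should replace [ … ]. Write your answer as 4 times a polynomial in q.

4(64q^4 + 64q^3 + 20q^2 + 2q - 2)

The residues treated are {0, 2, 3}, so the missing case is t ≡ 1 (mod 4); write t = 4q+1.
Then (4q+1)^4 - (4q+1)^2 - 8 = 256q^4 + 256q^3 + 80q^2 + 8q - 8 = 4(64q^4 + 64q^3 + 20q^2 + 2q - 2).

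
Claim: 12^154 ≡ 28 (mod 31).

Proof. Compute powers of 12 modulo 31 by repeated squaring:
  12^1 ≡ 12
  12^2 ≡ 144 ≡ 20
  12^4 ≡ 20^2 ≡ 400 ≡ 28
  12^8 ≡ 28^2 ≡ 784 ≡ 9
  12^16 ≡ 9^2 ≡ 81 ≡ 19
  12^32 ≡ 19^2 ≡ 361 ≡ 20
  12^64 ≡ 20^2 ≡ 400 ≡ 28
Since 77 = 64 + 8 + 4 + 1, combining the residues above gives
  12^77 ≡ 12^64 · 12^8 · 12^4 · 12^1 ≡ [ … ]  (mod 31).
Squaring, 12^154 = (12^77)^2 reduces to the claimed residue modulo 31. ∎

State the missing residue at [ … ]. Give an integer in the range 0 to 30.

12^64 · 12^8 · 12^4 · 12^1 ≡ 28 · 9 · 28 · 12 = 84672.
84672 mod 31 = 11, so 12^77 ≡ 11 (mod 31).

11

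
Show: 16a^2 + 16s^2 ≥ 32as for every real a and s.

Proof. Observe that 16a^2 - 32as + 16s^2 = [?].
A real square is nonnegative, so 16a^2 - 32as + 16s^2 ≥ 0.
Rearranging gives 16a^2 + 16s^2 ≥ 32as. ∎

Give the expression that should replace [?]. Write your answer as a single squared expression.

(4a - 4s)^2

16a^2 - 32as + 16s^2 is a perfect-square trinomial: the outer terms are (4a)^2 and (4s)^2, and the cross term is -2·4a·4s.
So 16a^2 - 32as + 16s^2 = (4a - 4s)^2 ≥ 0.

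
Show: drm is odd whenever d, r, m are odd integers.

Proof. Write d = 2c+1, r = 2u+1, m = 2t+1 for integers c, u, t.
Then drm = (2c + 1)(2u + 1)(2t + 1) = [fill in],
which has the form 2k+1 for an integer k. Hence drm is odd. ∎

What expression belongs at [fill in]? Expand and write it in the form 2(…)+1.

2(4ctu + 2ct + 2cu + c + 2tu + t + u) + 1

Expanding: (2c + 1)(2u + 1)(2t + 1) = 8ctu + 4ct + 4cu + 2c + 4tu + 2t + 2u + 1.
Every term except the constant is even, so this is 2(4ctu + 2ct + 2cu + c + 2tu + t + u) + 1,
and 4ctu + 2ct + 2cu + c + 2tu + t + u ∈ ℤ gives the required form.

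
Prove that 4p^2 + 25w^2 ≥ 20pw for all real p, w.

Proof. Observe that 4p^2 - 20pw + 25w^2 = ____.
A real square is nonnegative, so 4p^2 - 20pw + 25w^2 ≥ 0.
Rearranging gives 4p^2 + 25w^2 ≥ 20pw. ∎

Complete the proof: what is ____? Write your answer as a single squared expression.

(2p - 5w)^2

The leading and trailing coefficients are 2^2 and 5^2, and 20 = 2·2·5, so the trinomial is (2p - 5w)^2.
Hence 4p^2 - 20pw + 25w^2 ≥ 0.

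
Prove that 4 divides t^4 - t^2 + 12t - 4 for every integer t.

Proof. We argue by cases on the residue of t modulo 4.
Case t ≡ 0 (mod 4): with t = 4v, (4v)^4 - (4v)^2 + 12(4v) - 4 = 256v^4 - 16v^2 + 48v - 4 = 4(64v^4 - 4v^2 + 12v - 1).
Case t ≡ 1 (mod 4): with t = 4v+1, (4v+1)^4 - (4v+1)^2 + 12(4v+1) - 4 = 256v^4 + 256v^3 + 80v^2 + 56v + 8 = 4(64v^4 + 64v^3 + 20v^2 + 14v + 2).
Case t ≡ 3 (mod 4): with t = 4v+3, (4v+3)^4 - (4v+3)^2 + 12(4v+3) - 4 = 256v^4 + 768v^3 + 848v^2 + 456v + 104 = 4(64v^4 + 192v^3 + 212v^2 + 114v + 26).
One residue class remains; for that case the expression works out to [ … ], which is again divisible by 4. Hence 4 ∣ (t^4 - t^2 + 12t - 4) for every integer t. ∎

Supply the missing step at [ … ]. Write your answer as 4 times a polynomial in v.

The residues treated are {0, 1, 3}, so the missing case is t ≡ 2 (mod 4); write t = 4v+2.
Then (4v+2)^4 - (4v+2)^2 + 12(4v+2) - 4 = 256v^4 + 512v^3 + 368v^2 + 160v + 32 = 4(64v^4 + 128v^3 + 92v^2 + 40v + 8).

4(64v^4 + 128v^3 + 92v^2 + 40v + 8)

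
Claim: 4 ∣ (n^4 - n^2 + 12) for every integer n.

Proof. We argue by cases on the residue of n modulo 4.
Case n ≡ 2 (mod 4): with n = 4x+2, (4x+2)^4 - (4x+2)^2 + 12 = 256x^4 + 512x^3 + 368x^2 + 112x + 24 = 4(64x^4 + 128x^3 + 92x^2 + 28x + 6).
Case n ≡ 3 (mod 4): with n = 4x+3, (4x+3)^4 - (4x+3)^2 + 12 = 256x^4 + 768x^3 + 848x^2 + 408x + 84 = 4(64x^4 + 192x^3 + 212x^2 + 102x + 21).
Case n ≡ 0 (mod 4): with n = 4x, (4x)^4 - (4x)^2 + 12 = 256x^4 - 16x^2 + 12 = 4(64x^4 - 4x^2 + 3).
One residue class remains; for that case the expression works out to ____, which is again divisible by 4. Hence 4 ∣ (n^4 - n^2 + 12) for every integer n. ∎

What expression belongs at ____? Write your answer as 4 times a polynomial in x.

4(64x^4 + 64x^3 + 20x^2 + 2x + 3)

The residues treated are {2, 3, 0}, so the missing case is n ≡ 1 (mod 4); write n = 4x+1.
Then (4x+1)^4 - (4x+1)^2 + 12 = 256x^4 + 256x^3 + 80x^2 + 8x + 12 = 4(64x^4 + 64x^3 + 20x^2 + 2x + 3).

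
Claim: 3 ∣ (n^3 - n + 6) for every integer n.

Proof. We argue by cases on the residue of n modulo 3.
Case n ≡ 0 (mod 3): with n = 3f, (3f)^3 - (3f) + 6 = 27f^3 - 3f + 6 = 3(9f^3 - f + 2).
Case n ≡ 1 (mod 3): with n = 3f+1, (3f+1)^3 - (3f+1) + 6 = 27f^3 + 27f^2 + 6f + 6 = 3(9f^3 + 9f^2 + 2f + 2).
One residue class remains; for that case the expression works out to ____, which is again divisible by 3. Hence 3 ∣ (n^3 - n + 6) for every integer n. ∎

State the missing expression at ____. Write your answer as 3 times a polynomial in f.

Only n ≡ 2 (mod 3) is unaccounted for. Put n = 3f+2:
(3f+2)^3 - (3f+2) + 6 expands to 27f^3 + 54f^2 + 33f + 12,
and factoring out 3 leaves 3(9f^3 + 18f^2 + 11f + 4).

3(9f^3 + 18f^2 + 11f + 4)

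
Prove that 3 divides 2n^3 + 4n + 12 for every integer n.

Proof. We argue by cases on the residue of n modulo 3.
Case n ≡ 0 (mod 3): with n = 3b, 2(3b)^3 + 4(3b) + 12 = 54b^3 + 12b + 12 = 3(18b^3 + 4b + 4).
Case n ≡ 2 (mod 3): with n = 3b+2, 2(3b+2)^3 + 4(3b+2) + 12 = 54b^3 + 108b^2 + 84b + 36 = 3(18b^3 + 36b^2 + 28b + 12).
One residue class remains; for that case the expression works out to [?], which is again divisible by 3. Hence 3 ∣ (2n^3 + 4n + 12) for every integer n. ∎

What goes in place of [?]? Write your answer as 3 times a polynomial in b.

The residues treated are {0, 2}, so the missing case is n ≡ 1 (mod 3); write n = 3b+1.
Then 2(3b+1)^3 + 4(3b+1) + 12 = 54b^3 + 54b^2 + 30b + 18 = 3(18b^3 + 18b^2 + 10b + 6).

3(18b^3 + 18b^2 + 10b + 6)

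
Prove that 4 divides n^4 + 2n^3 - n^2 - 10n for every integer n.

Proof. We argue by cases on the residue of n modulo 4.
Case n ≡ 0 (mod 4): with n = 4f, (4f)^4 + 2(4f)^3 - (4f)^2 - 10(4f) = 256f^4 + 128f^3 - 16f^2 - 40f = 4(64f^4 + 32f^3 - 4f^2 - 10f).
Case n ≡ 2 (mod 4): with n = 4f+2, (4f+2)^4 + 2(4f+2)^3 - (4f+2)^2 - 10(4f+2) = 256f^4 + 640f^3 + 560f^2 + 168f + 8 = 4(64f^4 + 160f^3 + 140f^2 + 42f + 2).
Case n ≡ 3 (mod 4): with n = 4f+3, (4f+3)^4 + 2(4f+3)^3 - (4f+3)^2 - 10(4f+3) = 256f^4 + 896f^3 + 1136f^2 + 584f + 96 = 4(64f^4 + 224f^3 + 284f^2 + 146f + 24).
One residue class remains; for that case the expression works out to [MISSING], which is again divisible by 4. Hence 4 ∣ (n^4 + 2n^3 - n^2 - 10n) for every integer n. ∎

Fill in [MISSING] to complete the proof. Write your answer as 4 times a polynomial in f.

4(64f^4 + 96f^3 + 44f^2 - 2f - 2)

The residues treated are {0, 2, 3}, so the missing case is n ≡ 1 (mod 4); write n = 4f+1.
Then (4f+1)^4 + 2(4f+1)^3 - (4f+1)^2 - 10(4f+1) = 256f^4 + 384f^3 + 176f^2 - 8f - 8 = 4(64f^4 + 96f^3 + 44f^2 - 2f - 2).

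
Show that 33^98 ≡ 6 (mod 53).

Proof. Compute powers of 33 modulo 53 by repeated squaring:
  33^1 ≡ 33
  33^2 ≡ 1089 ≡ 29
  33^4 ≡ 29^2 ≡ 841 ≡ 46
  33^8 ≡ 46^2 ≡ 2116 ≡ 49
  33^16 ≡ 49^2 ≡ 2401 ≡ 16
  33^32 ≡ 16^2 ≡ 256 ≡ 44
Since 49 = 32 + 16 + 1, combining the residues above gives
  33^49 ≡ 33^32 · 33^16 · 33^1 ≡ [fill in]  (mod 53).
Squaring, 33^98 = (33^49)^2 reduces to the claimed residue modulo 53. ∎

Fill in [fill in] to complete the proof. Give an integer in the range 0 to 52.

18

Multiply the listed residues: 44 · 16 · 33 = 704 → 23232.
Reducing modulo 53: 23232 = 438·53 + 18, so 33^49 ≡ 18.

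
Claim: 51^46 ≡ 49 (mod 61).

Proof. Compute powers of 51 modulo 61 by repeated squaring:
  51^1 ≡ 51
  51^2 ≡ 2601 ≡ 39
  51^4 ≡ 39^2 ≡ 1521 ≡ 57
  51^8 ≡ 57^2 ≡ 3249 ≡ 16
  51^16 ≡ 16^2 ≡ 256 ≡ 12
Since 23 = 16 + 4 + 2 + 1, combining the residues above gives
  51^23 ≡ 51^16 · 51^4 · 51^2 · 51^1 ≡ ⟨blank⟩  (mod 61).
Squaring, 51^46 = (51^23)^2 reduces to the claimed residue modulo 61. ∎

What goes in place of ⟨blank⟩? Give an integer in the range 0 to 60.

Multiply the listed residues: 12 · 57 · 39 · 51 = 684 → 26676 → 1360476.
Reducing modulo 61: 1360476 = 22302·61 + 54, so 51^23 ≡ 54.

54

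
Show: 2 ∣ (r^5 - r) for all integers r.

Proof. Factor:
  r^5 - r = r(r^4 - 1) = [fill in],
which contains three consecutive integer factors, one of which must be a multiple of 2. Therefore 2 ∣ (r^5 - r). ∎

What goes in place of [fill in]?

(r - 1)r(r + 1)(r^2 + 1)

r^4 - 1 = (r^2 - 1)(r^2 + 1), and r^2 - 1 = (r-1)(r+1).
So r(r^4 - 1) = (r - 1)r(r + 1)(r^2 + 1).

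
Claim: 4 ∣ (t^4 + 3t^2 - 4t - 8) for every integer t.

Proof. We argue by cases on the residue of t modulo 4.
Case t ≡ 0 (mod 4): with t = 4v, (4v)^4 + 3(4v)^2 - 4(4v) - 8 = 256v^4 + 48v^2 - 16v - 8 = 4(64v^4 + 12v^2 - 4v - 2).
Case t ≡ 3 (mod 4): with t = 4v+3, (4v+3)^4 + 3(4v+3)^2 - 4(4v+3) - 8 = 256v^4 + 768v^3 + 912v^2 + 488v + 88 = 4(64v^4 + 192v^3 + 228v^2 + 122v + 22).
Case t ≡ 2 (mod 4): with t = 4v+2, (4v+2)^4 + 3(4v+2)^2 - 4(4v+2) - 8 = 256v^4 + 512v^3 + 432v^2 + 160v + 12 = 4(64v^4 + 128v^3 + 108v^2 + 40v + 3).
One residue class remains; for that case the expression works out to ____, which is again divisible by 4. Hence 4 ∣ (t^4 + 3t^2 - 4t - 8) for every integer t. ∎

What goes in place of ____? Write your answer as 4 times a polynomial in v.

Only t ≡ 1 (mod 4) is unaccounted for. Put t = 4v+1:
(4v+1)^4 + 3(4v+1)^2 - 4(4v+1) - 8 expands to 256v^4 + 256v^3 + 144v^2 + 24v - 8,
and factoring out 4 leaves 4(64v^4 + 64v^3 + 36v^2 + 6v - 2).

4(64v^4 + 64v^3 + 36v^2 + 6v - 2)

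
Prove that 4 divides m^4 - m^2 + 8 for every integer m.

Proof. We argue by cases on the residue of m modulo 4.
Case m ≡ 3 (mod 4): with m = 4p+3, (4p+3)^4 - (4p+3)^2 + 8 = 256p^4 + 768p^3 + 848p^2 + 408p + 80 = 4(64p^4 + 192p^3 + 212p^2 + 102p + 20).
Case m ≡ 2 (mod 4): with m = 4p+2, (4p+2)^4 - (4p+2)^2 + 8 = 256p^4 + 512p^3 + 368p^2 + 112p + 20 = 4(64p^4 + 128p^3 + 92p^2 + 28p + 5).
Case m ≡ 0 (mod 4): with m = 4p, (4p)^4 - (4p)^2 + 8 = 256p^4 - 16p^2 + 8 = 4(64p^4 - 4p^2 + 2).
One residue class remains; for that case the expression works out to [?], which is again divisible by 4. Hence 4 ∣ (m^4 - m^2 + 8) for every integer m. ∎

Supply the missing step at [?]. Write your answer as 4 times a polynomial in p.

The residues treated are {3, 2, 0}, so the missing case is m ≡ 1 (mod 4); write m = 4p+1.
Then (4p+1)^4 - (4p+1)^2 + 8 = 256p^4 + 256p^3 + 80p^2 + 8p + 8 = 4(64p^4 + 64p^3 + 20p^2 + 2p + 2).

4(64p^4 + 64p^3 + 20p^2 + 2p + 2)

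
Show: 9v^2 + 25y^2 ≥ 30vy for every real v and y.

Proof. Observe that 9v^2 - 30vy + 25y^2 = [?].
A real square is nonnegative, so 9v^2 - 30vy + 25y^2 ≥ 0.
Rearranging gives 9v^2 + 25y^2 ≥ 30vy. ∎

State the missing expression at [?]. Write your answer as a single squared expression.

(3v - 5y)^2

The leading and trailing coefficients are 3^2 and 5^2, and 30 = 2·3·5, so the trinomial is (3v - 5y)^2.
Hence 9v^2 - 30vy + 25y^2 ≥ 0.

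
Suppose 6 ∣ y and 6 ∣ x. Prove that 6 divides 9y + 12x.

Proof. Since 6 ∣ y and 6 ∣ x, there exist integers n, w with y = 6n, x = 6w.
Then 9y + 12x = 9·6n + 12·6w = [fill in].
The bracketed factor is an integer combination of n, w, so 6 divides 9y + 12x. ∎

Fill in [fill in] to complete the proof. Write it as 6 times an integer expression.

Each term has a factor of 6: 9·6n + 12·6w = 6·(9n + 12w).
Since 9n + 12w is an integer, 6 ∣ (9y + 12x).

6(9n + 12w)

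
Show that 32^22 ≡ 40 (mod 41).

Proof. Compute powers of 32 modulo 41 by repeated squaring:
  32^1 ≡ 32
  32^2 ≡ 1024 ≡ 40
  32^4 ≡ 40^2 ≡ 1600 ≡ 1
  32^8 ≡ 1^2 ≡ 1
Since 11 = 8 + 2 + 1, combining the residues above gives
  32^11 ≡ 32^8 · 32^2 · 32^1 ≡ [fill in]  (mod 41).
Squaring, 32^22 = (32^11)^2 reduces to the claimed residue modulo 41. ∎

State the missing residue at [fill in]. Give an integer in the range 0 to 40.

9

32^8 · 32^2 · 32^1 ≡ 1 · 40 · 32 = 1280.
1280 mod 41 = 9, so 32^11 ≡ 9 (mod 41).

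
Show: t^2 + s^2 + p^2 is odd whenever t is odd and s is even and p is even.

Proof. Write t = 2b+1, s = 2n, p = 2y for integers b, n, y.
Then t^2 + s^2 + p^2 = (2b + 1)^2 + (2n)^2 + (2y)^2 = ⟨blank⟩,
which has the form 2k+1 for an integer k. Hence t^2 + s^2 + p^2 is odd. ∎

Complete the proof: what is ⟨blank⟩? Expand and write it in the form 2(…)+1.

2(2b^2 + 2b + 2n^2 + 2y^2) + 1

Expanding: (2b + 1)^2 + (2n)^2 + (2y)^2 = 4b^2 + 4b + 4n^2 + 4y^2 + 1.
Every term except the constant is even, so this is 2(2b^2 + 2b + 2n^2 + 2y^2) + 1,
and 2b^2 + 2b + 2n^2 + 2y^2 ∈ ℤ gives the required form.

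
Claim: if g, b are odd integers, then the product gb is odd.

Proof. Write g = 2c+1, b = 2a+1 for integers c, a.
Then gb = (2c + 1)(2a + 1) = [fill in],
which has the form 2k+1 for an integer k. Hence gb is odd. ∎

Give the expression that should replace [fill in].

2(2ac + a + c) + 1

(2c + 1)(2a + 1) = 4ac + 2a + 2c + 1
= 2(2ac + a + c) + 1.
Since 2ac + a + c is an integer, the product is of the form 2k+1 for an integer k.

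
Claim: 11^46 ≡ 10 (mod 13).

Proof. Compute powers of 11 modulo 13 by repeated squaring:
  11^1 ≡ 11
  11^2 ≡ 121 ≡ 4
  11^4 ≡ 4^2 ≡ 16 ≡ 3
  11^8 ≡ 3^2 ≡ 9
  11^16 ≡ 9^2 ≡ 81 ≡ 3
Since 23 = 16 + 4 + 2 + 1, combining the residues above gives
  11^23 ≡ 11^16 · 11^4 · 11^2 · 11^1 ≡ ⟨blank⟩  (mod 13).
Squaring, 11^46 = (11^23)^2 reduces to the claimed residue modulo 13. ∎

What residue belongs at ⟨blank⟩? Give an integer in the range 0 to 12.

11^16 · 11^4 · 11^2 · 11^1 ≡ 3 · 3 · 4 · 11 = 396.
396 mod 13 = 6, so 11^23 ≡ 6 (mod 13).

6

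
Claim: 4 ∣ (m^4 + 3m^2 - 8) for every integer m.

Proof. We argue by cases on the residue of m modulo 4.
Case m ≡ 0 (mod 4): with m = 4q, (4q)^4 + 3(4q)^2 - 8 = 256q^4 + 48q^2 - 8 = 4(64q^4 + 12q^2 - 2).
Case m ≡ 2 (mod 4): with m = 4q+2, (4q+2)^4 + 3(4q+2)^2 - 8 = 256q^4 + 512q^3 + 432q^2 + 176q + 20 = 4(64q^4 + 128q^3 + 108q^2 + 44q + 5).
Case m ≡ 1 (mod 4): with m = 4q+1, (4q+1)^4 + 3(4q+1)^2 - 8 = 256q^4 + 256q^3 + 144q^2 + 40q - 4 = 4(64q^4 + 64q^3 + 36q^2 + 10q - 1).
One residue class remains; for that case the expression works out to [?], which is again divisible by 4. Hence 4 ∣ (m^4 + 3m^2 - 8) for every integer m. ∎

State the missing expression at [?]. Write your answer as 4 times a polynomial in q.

4(64q^4 + 192q^3 + 228q^2 + 126q + 25)

Only m ≡ 3 (mod 4) is unaccounted for. Put m = 4q+3:
(4q+3)^4 + 3(4q+3)^2 - 8 expands to 256q^4 + 768q^3 + 912q^2 + 504q + 100,
and factoring out 4 leaves 4(64q^4 + 192q^3 + 228q^2 + 126q + 25).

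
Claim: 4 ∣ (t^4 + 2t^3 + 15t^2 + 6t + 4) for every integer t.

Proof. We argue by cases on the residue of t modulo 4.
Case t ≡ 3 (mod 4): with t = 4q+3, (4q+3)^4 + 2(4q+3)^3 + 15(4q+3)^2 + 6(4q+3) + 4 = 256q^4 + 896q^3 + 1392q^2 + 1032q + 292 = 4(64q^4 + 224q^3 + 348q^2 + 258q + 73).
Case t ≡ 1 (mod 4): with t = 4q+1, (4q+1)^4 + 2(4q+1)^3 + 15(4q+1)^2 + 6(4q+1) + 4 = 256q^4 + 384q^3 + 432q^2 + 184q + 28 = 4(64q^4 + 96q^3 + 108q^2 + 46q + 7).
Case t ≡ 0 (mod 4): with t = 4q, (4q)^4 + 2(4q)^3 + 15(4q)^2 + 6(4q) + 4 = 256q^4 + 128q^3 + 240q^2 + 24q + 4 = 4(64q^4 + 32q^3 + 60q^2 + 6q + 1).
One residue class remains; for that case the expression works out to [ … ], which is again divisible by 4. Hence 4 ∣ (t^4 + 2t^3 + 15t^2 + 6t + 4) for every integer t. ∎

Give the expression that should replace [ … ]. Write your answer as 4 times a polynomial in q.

Only t ≡ 2 (mod 4) is unaccounted for. Put t = 4q+2:
(4q+2)^4 + 2(4q+2)^3 + 15(4q+2)^2 + 6(4q+2) + 4 expands to 256q^4 + 640q^3 + 816q^2 + 488q + 108,
and factoring out 4 leaves 4(64q^4 + 160q^3 + 204q^2 + 122q + 27).

4(64q^4 + 160q^3 + 204q^2 + 122q + 27)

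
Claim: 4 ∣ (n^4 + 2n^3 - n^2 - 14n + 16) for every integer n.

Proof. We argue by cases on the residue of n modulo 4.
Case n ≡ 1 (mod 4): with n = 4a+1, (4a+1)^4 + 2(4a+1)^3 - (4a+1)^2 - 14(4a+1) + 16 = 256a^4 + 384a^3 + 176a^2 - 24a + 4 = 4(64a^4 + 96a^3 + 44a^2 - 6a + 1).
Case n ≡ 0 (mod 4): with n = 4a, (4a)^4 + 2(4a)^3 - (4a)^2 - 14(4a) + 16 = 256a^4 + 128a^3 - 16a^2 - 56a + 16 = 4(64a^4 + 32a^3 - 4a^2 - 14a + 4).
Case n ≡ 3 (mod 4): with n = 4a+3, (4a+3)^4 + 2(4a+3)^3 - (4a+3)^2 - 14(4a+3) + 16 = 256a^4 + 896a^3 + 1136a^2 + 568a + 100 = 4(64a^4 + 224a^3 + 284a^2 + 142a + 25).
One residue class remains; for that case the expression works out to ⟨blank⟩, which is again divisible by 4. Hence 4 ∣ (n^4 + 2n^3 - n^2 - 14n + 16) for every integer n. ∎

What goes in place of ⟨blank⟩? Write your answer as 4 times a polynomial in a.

4(64a^4 + 160a^3 + 140a^2 + 38a + 4)

The residues treated are {1, 0, 3}, so the missing case is n ≡ 2 (mod 4); write n = 4a+2.
Then (4a+2)^4 + 2(4a+2)^3 - (4a+2)^2 - 14(4a+2) + 16 = 256a^4 + 640a^3 + 560a^2 + 152a + 16 = 4(64a^4 + 160a^3 + 140a^2 + 38a + 4).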